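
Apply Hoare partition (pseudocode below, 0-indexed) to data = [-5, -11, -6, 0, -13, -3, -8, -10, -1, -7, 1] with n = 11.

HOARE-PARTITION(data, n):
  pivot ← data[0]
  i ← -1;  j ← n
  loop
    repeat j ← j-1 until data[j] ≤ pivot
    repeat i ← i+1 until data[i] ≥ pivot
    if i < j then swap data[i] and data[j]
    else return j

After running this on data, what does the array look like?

[-7, -11, -6, -10, -13, -8, -3, 0, -1, -5, 1]

pivot=-5
j stops at 9 (-7), i stops at 0 (-5); swap ⇒ [-7, -11, -6, 0, -13, -3, -8, -10, -1, -5, 1]
j stops at 7 (-10), i stops at 3 (0); swap ⇒ [-7, -11, -6, -10, -13, -3, -8, 0, -1, -5, 1]
j stops at 6 (-8), i stops at 5 (-3); swap ⇒ [-7, -11, -6, -10, -13, -8, -3, 0, -1, -5, 1]
j stops at 5, i stops at 6; i≥j ⇒ return 5. data=[-7, -11, -6, -10, -13, -8, -3, 0, -1, -5, 1]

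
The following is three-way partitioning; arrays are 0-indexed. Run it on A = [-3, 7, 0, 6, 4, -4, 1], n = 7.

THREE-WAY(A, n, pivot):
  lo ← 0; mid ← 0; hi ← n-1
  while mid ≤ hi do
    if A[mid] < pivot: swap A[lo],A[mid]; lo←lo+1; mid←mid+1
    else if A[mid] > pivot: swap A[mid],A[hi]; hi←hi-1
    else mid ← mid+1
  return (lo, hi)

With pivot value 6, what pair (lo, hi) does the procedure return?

pivot = 6; lo=0, mid=0, hi=6
A[mid]=-3<6: swap A[0],A[0]; lo=1,mid=1 → [-3, 7, 0, 6, 4, -4, 1]
A[mid]=7>6: swap A[1],A[6]; hi=5 → [-3, 1, 0, 6, 4, -4, 7]
A[mid]=1<6: swap A[1],A[1]; lo=2,mid=2 → [-3, 1, 0, 6, 4, -4, 7]
A[mid]=0<6: swap A[2],A[2]; lo=3,mid=3 → [-3, 1, 0, 6, 4, -4, 7]
A[mid]=6=6: mid=4
A[mid]=4<6: swap A[3],A[4]; lo=4,mid=5 → [-3, 1, 0, 4, 6, -4, 7]
A[mid]=-4<6: swap A[4],A[5]; lo=5,mid=6 → [-3, 1, 0, 4, -4, 6, 7]
end: lo=5, hi=5; A = [-3, 1, 0, 4, -4, 6, 7]

(5, 5)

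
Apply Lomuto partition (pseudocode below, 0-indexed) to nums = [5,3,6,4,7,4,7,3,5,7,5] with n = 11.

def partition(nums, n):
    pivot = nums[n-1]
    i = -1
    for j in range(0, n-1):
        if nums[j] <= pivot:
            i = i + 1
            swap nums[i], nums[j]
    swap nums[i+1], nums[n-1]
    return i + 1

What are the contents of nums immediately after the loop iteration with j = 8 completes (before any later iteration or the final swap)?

pivot=5, i=-1
j=0: 5≤5, i=0, swap(0,0) ⇒ [5,3,6,4,7,4,7,3,5,7,5]
j=1: 3≤5, i=1, swap(1,1) ⇒ [5,3,6,4,7,4,7,3,5,7,5]
j=2: 6>5, skip
j=3: 4≤5, i=2, swap(2,3) ⇒ [5,3,4,6,7,4,7,3,5,7,5]
j=4: 7>5, skip
j=5: 4≤5, i=3, swap(3,5) ⇒ [5,3,4,4,7,6,7,3,5,7,5]
j=6: 7>5, skip
j=7: 3≤5, i=4, swap(4,7) ⇒ [5,3,4,4,3,6,7,7,5,7,5]
j=8: 5≤5, i=5, swap(5,8) ⇒ [5,3,4,4,3,5,7,7,6,7,5]
(after j=8) nums = [5,3,4,4,3,5,7,7,6,7,5]

[5,3,4,4,3,5,7,7,6,7,5]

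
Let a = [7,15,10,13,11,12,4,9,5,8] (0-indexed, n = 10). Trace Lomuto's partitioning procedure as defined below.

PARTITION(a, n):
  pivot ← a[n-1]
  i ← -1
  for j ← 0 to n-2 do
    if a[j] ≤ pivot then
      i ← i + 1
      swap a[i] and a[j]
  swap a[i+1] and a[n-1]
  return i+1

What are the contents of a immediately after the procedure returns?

[7,4,5,8,11,12,15,9,10,13]

pivot=8, i=-1
j=0: 7≤8, i=0, swap(0,0) ⇒ [7,15,10,13,11,12,4,9,5,8]
j=1: 15>8, skip
j=2: 10>8, skip
j=3: 13>8, skip
j=4: 11>8, skip
j=5: 12>8, skip
j=6: 4≤8, i=1, swap(1,6) ⇒ [7,4,10,13,11,12,15,9,5,8]
j=7: 9>8, skip
j=8: 5≤8, i=2, swap(2,8) ⇒ [7,4,5,13,11,12,15,9,10,8]
swap(3,9) ⇒ [7,4,5,8,11,12,15,9,10,13]; return 3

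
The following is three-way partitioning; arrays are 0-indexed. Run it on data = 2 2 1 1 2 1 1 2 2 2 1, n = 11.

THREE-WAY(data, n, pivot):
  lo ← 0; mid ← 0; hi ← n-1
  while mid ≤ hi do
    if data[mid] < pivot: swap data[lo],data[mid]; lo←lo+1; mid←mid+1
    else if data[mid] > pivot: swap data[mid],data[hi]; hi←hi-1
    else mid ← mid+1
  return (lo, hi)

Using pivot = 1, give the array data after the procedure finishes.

1 1 1 1 1 2 2 2 2 2 2

lo=0 mid=0 hi=10
2>1: swap(0,10), hi=9 ⇒ 1 2 1 1 2 1 1 2 2 2 2
1=1: mid=1
2>1: swap(1,9), hi=8 ⇒ 1 2 1 1 2 1 1 2 2 2 2
2>1: swap(1,8), hi=7 ⇒ 1 2 1 1 2 1 1 2 2 2 2
2>1: swap(1,7), hi=6 ⇒ 1 2 1 1 2 1 1 2 2 2 2
2>1: swap(1,6), hi=5 ⇒ 1 1 1 1 2 1 2 2 2 2 2
1=1: mid=2
1=1: mid=3
1=1: mid=4
2>1: swap(4,5), hi=4 ⇒ 1 1 1 1 1 2 2 2 2 2 2
1=1: mid=5
done. lo=0 hi=4; data=1 1 1 1 1 2 2 2 2 2 2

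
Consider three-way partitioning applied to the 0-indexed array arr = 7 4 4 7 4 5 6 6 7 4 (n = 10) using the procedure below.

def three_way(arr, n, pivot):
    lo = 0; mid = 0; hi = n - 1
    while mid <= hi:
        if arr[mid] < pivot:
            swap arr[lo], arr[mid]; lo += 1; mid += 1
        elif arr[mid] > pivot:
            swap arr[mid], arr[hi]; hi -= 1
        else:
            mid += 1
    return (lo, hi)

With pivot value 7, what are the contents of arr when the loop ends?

4 4 4 5 6 6 4 7 7 7

pivot = 7; lo=0, mid=0, hi=9
arr[mid]=7=7: mid=1
arr[mid]=4<7: swap arr[0],arr[1]; lo=1,mid=2 → 4 7 4 7 4 5 6 6 7 4
arr[mid]=4<7: swap arr[1],arr[2]; lo=2,mid=3 → 4 4 7 7 4 5 6 6 7 4
arr[mid]=7=7: mid=4
arr[mid]=4<7: swap arr[2],arr[4]; lo=3,mid=5 → 4 4 4 7 7 5 6 6 7 4
arr[mid]=5<7: swap arr[3],arr[5]; lo=4,mid=6 → 4 4 4 5 7 7 6 6 7 4
arr[mid]=6<7: swap arr[4],arr[6]; lo=5,mid=7 → 4 4 4 5 6 7 7 6 7 4
arr[mid]=6<7: swap arr[5],arr[7]; lo=6,mid=8 → 4 4 4 5 6 6 7 7 7 4
arr[mid]=7=7: mid=9
arr[mid]=4<7: swap arr[6],arr[9]; lo=7,mid=10 → 4 4 4 5 6 6 4 7 7 7
end: lo=7, hi=9; arr = 4 4 4 5 6 6 4 7 7 7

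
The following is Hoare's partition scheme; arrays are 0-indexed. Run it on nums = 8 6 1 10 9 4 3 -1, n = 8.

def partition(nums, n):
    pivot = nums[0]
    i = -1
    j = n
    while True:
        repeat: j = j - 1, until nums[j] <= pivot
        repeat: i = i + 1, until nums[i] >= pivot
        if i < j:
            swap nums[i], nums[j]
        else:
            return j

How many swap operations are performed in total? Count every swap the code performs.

pivot=8
j stops at 7 (-1), i stops at 0 (8); swap ⇒ -1 6 1 10 9 4 3 8
j stops at 6 (3), i stops at 3 (10); swap ⇒ -1 6 1 3 9 4 10 8
j stops at 5 (4), i stops at 4 (9); swap ⇒ -1 6 1 3 4 9 10 8
j stops at 4, i stops at 5; i≥j ⇒ return 4. nums=-1 6 1 3 4 9 10 8

3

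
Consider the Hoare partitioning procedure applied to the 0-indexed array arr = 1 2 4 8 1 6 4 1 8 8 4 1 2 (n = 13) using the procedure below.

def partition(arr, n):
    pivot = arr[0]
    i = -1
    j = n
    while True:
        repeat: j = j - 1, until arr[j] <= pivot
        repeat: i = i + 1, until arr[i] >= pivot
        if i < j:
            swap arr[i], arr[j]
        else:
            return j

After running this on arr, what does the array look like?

1 1 1 8 4 6 4 2 8 8 4 1 2

pivot=1
j stops at 11 (1), i stops at 0 (1); swap ⇒ 1 2 4 8 1 6 4 1 8 8 4 1 2
j stops at 7 (1), i stops at 1 (2); swap ⇒ 1 1 4 8 1 6 4 2 8 8 4 1 2
j stops at 4 (1), i stops at 2 (4); swap ⇒ 1 1 1 8 4 6 4 2 8 8 4 1 2
j stops at 2, i stops at 3; i≥j ⇒ return 2. arr=1 1 1 8 4 6 4 2 8 8 4 1 2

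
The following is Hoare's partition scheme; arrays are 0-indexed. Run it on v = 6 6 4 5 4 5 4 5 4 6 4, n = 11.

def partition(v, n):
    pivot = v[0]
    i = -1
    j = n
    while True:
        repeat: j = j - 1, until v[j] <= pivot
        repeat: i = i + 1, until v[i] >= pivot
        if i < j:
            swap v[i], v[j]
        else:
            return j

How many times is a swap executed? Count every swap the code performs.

2

pivot = v[0] = 6; i = -1, j = 11
j→10 (v[10]=4≤6), i→0 (v[0]=6≥6); i<j, swap → 4 6 4 5 4 5 4 5 4 6 6
j→9 (v[9]=6≤6), i→1 (v[1]=6≥6); i<j, swap → 4 6 4 5 4 5 4 5 4 6 6
j→8, i→9; i≥j, return j=8. v = 4 6 4 5 4 5 4 5 4 6 6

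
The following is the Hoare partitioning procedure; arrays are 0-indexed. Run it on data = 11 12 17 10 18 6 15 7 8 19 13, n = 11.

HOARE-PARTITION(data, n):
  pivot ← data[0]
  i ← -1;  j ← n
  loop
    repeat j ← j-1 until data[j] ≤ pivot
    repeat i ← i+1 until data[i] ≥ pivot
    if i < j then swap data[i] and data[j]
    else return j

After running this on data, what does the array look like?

8 7 6 10 18 17 15 12 11 19 13

pivot = data[0] = 11; i = -1, j = 11
j→8 (data[8]=8≤11), i→0 (data[0]=11≥11); i<j, swap → 8 12 17 10 18 6 15 7 11 19 13
j→7 (data[7]=7≤11), i→1 (data[1]=12≥11); i<j, swap → 8 7 17 10 18 6 15 12 11 19 13
j→5 (data[5]=6≤11), i→2 (data[2]=17≥11); i<j, swap → 8 7 6 10 18 17 15 12 11 19 13
j→3, i→4; i≥j, return j=3. data = 8 7 6 10 18 17 15 12 11 19 13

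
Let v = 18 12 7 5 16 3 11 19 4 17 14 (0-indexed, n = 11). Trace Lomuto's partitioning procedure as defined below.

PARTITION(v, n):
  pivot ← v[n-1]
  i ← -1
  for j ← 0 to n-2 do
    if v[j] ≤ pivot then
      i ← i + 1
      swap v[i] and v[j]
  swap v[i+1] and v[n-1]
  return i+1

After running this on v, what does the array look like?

pivot = v[10] = 14; i = -1
j=0: v[0]=18 > 14 → no swap
j=1: v[1]=12 ≤ 14 → i=0, swap v[0],v[1] → 12 18 7 5 16 3 11 19 4 17 14
j=2: v[2]=7 ≤ 14 → i=1, swap v[1],v[2] → 12 7 18 5 16 3 11 19 4 17 14
j=3: v[3]=5 ≤ 14 → i=2, swap v[2],v[3] → 12 7 5 18 16 3 11 19 4 17 14
j=4: v[4]=16 > 14 → no swap
j=5: v[5]=3 ≤ 14 → i=3, swap v[3],v[5] → 12 7 5 3 16 18 11 19 4 17 14
j=6: v[6]=11 ≤ 14 → i=4, swap v[4],v[6] → 12 7 5 3 11 18 16 19 4 17 14
j=7: v[7]=19 > 14 → no swap
j=8: v[8]=4 ≤ 14 → i=5, swap v[5],v[8] → 12 7 5 3 11 4 16 19 18 17 14
j=9: v[9]=17 > 14 → no swap
final swap v[6],v[10] → 12 7 5 3 11 4 14 19 18 17 16; return 6

12 7 5 3 11 4 14 19 18 17 16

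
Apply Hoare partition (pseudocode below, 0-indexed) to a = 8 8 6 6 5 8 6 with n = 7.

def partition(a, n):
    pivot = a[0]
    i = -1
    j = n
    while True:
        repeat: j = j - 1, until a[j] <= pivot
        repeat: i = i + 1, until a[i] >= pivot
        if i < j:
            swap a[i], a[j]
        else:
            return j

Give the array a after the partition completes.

pivot=8
j stops at 6 (6), i stops at 0 (8); swap ⇒ 6 8 6 6 5 8 8
j stops at 5 (8), i stops at 1 (8); swap ⇒ 6 8 6 6 5 8 8
j stops at 4, i stops at 5; i≥j ⇒ return 4. a=6 8 6 6 5 8 8

6 8 6 6 5 8 8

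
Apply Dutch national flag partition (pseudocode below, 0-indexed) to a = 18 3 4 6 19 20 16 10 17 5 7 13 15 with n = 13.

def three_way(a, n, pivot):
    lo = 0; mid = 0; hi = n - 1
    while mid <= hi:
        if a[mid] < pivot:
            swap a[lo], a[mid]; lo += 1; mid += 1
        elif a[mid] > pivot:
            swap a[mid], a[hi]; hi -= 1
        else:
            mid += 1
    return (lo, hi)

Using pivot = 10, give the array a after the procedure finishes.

7 3 4 6 5 10 16 17 20 19 13 15 18

lo=0 mid=0 hi=12
18>10: swap(0,12), hi=11 ⇒ 15 3 4 6 19 20 16 10 17 5 7 13 18
15>10: swap(0,11), hi=10 ⇒ 13 3 4 6 19 20 16 10 17 5 7 15 18
13>10: swap(0,10), hi=9 ⇒ 7 3 4 6 19 20 16 10 17 5 13 15 18
7<10: swap(0,0), lo=1 mid=1 ⇒ 7 3 4 6 19 20 16 10 17 5 13 15 18
3<10: swap(1,1), lo=2 mid=2 ⇒ 7 3 4 6 19 20 16 10 17 5 13 15 18
4<10: swap(2,2), lo=3 mid=3 ⇒ 7 3 4 6 19 20 16 10 17 5 13 15 18
6<10: swap(3,3), lo=4 mid=4 ⇒ 7 3 4 6 19 20 16 10 17 5 13 15 18
19>10: swap(4,9), hi=8 ⇒ 7 3 4 6 5 20 16 10 17 19 13 15 18
5<10: swap(4,4), lo=5 mid=5 ⇒ 7 3 4 6 5 20 16 10 17 19 13 15 18
20>10: swap(5,8), hi=7 ⇒ 7 3 4 6 5 17 16 10 20 19 13 15 18
17>10: swap(5,7), hi=6 ⇒ 7 3 4 6 5 10 16 17 20 19 13 15 18
10=10: mid=6
16>10: swap(6,6), hi=5 ⇒ 7 3 4 6 5 10 16 17 20 19 13 15 18
done. lo=5 hi=5; a=7 3 4 6 5 10 16 17 20 19 13 15 18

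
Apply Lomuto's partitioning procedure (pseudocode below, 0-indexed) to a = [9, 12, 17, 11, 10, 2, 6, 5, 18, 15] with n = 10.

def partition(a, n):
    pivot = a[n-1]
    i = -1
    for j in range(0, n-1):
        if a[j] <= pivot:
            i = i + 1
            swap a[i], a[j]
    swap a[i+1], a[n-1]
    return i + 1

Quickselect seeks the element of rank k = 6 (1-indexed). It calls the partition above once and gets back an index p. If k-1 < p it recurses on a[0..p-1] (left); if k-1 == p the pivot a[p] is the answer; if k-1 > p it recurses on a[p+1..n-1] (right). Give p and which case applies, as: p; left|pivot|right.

7; left

pivot = a[9] = 15; i = -1
j=0: a[0]=9 ≤ 15 → i=0, swap a[0],a[0] (no change) → [9, 12, 17, 11, 10, 2, 6, 5, 18, 15]
j=1: a[1]=12 ≤ 15 → i=1, swap a[1],a[1] (no change) → [9, 12, 17, 11, 10, 2, 6, 5, 18, 15]
j=2: a[2]=17 > 15 → no swap
j=3: a[3]=11 ≤ 15 → i=2, swap a[2],a[3] → [9, 12, 11, 17, 10, 2, 6, 5, 18, 15]
j=4: a[4]=10 ≤ 15 → i=3, swap a[3],a[4] → [9, 12, 11, 10, 17, 2, 6, 5, 18, 15]
j=5: a[5]=2 ≤ 15 → i=4, swap a[4],a[5] → [9, 12, 11, 10, 2, 17, 6, 5, 18, 15]
j=6: a[6]=6 ≤ 15 → i=5, swap a[5],a[6] → [9, 12, 11, 10, 2, 6, 17, 5, 18, 15]
j=7: a[7]=5 ≤ 15 → i=6, swap a[6],a[7] → [9, 12, 11, 10, 2, 6, 5, 17, 18, 15]
j=8: a[8]=18 > 15 → no swap
final swap a[7],a[9] → [9, 12, 11, 10, 2, 6, 5, 15, 18, 17]; return 7
p = 7; k-1 = 5 < 7 ⇒ left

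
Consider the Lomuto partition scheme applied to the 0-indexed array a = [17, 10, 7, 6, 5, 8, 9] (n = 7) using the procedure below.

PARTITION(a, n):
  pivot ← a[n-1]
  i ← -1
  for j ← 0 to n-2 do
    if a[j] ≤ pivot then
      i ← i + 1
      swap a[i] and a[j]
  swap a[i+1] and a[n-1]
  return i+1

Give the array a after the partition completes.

[7, 6, 5, 8, 9, 10, 17]

pivot=9, i=-1
j=0: 17>9, skip
j=1: 10>9, skip
j=2: 7≤9, i=0, swap(0,2) ⇒ [7, 10, 17, 6, 5, 8, 9]
j=3: 6≤9, i=1, swap(1,3) ⇒ [7, 6, 17, 10, 5, 8, 9]
j=4: 5≤9, i=2, swap(2,4) ⇒ [7, 6, 5, 10, 17, 8, 9]
j=5: 8≤9, i=3, swap(3,5) ⇒ [7, 6, 5, 8, 17, 10, 9]
swap(4,6) ⇒ [7, 6, 5, 8, 9, 10, 17]; return 4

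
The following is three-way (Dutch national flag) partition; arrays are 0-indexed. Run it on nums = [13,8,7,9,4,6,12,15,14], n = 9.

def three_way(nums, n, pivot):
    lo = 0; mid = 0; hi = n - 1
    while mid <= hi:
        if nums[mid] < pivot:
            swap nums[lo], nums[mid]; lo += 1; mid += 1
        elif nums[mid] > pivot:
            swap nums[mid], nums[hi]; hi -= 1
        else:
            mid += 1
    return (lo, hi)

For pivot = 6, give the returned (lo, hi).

pivot = 6; lo=0, mid=0, hi=8
nums[mid]=13>6: swap nums[0],nums[8]; hi=7 → [14,8,7,9,4,6,12,15,13]
nums[mid]=14>6: swap nums[0],nums[7]; hi=6 → [15,8,7,9,4,6,12,14,13]
nums[mid]=15>6: swap nums[0],nums[6]; hi=5 → [12,8,7,9,4,6,15,14,13]
nums[mid]=12>6: swap nums[0],nums[5]; hi=4 → [6,8,7,9,4,12,15,14,13]
nums[mid]=6=6: mid=1
nums[mid]=8>6: swap nums[1],nums[4]; hi=3 → [6,4,7,9,8,12,15,14,13]
nums[mid]=4<6: swap nums[0],nums[1]; lo=1,mid=2 → [4,6,7,9,8,12,15,14,13]
nums[mid]=7>6: swap nums[2],nums[3]; hi=2 → [4,6,9,7,8,12,15,14,13]
nums[mid]=9>6: swap nums[2],nums[2]; hi=1 → [4,6,9,7,8,12,15,14,13]
end: lo=1, hi=1; nums = [4,6,9,7,8,12,15,14,13]

(1, 1)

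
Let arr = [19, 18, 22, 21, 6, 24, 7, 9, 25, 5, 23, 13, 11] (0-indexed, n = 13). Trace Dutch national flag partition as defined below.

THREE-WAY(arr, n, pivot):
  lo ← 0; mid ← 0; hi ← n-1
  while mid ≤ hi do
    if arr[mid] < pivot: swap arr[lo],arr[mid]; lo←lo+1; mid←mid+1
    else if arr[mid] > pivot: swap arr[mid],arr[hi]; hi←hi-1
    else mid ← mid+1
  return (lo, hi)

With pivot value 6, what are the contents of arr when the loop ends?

pivot = 6; lo=0, mid=0, hi=12
arr[mid]=19>6: swap arr[0],arr[12]; hi=11 → [11, 18, 22, 21, 6, 24, 7, 9, 25, 5, 23, 13, 19]
arr[mid]=11>6: swap arr[0],arr[11]; hi=10 → [13, 18, 22, 21, 6, 24, 7, 9, 25, 5, 23, 11, 19]
arr[mid]=13>6: swap arr[0],arr[10]; hi=9 → [23, 18, 22, 21, 6, 24, 7, 9, 25, 5, 13, 11, 19]
arr[mid]=23>6: swap arr[0],arr[9]; hi=8 → [5, 18, 22, 21, 6, 24, 7, 9, 25, 23, 13, 11, 19]
arr[mid]=5<6: swap arr[0],arr[0]; lo=1,mid=1 → [5, 18, 22, 21, 6, 24, 7, 9, 25, 23, 13, 11, 19]
arr[mid]=18>6: swap arr[1],arr[8]; hi=7 → [5, 25, 22, 21, 6, 24, 7, 9, 18, 23, 13, 11, 19]
arr[mid]=25>6: swap arr[1],arr[7]; hi=6 → [5, 9, 22, 21, 6, 24, 7, 25, 18, 23, 13, 11, 19]
arr[mid]=9>6: swap arr[1],arr[6]; hi=5 → [5, 7, 22, 21, 6, 24, 9, 25, 18, 23, 13, 11, 19]
arr[mid]=7>6: swap arr[1],arr[5]; hi=4 → [5, 24, 22, 21, 6, 7, 9, 25, 18, 23, 13, 11, 19]
arr[mid]=24>6: swap arr[1],arr[4]; hi=3 → [5, 6, 22, 21, 24, 7, 9, 25, 18, 23, 13, 11, 19]
arr[mid]=6=6: mid=2
arr[mid]=22>6: swap arr[2],arr[3]; hi=2 → [5, 6, 21, 22, 24, 7, 9, 25, 18, 23, 13, 11, 19]
arr[mid]=21>6: swap arr[2],arr[2]; hi=1 → [5, 6, 21, 22, 24, 7, 9, 25, 18, 23, 13, 11, 19]
end: lo=1, hi=1; arr = [5, 6, 21, 22, 24, 7, 9, 25, 18, 23, 13, 11, 19]

[5, 6, 21, 22, 24, 7, 9, 25, 18, 23, 13, 11, 19]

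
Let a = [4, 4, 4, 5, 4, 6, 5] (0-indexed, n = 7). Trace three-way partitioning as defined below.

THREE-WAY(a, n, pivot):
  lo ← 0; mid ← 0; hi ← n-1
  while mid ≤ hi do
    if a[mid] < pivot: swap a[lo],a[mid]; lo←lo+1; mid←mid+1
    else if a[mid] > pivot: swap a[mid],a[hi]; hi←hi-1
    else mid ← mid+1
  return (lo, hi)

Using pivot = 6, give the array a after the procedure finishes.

pivot = 6; lo=0, mid=0, hi=6
a[mid]=4<6: swap a[0],a[0]; lo=1,mid=1 → [4, 4, 4, 5, 4, 6, 5]
a[mid]=4<6: swap a[1],a[1]; lo=2,mid=2 → [4, 4, 4, 5, 4, 6, 5]
a[mid]=4<6: swap a[2],a[2]; lo=3,mid=3 → [4, 4, 4, 5, 4, 6, 5]
a[mid]=5<6: swap a[3],a[3]; lo=4,mid=4 → [4, 4, 4, 5, 4, 6, 5]
a[mid]=4<6: swap a[4],a[4]; lo=5,mid=5 → [4, 4, 4, 5, 4, 6, 5]
a[mid]=6=6: mid=6
a[mid]=5<6: swap a[5],a[6]; lo=6,mid=7 → [4, 4, 4, 5, 4, 5, 6]
end: lo=6, hi=6; a = [4, 4, 4, 5, 4, 5, 6]

[4, 4, 4, 5, 4, 5, 6]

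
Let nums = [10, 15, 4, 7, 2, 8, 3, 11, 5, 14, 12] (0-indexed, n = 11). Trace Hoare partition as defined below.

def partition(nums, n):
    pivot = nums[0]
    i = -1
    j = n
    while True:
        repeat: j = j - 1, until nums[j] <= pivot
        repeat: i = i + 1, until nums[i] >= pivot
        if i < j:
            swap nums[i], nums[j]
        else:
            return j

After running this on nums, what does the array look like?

[5, 3, 4, 7, 2, 8, 15, 11, 10, 14, 12]

pivot=10
j stops at 8 (5), i stops at 0 (10); swap ⇒ [5, 15, 4, 7, 2, 8, 3, 11, 10, 14, 12]
j stops at 6 (3), i stops at 1 (15); swap ⇒ [5, 3, 4, 7, 2, 8, 15, 11, 10, 14, 12]
j stops at 5, i stops at 6; i≥j ⇒ return 5. nums=[5, 3, 4, 7, 2, 8, 15, 11, 10, 14, 12]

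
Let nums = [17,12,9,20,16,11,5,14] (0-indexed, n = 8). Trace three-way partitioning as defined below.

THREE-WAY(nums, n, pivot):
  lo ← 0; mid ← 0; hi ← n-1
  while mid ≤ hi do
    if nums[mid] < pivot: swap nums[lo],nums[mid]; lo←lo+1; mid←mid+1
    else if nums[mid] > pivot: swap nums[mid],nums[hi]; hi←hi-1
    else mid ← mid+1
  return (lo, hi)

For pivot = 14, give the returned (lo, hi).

lo=0 mid=0 hi=7
17>14: swap(0,7), hi=6 ⇒ [14,12,9,20,16,11,5,17]
14=14: mid=1
12<14: swap(0,1), lo=1 mid=2 ⇒ [12,14,9,20,16,11,5,17]
9<14: swap(1,2), lo=2 mid=3 ⇒ [12,9,14,20,16,11,5,17]
20>14: swap(3,6), hi=5 ⇒ [12,9,14,5,16,11,20,17]
5<14: swap(2,3), lo=3 mid=4 ⇒ [12,9,5,14,16,11,20,17]
16>14: swap(4,5), hi=4 ⇒ [12,9,5,14,11,16,20,17]
11<14: swap(3,4), lo=4 mid=5 ⇒ [12,9,5,11,14,16,20,17]
done. lo=4 hi=4; nums=[12,9,5,11,14,16,20,17]

(4, 4)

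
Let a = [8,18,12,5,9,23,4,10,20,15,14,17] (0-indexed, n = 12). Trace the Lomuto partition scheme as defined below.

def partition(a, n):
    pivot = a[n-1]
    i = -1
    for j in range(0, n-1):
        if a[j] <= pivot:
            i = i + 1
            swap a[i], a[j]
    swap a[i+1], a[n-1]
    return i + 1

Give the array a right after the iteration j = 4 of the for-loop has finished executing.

pivot=17, i=-1
j=0: 8≤17, i=0, swap(0,0) ⇒ [8,18,12,5,9,23,4,10,20,15,14,17]
j=1: 18>17, skip
j=2: 12≤17, i=1, swap(1,2) ⇒ [8,12,18,5,9,23,4,10,20,15,14,17]
j=3: 5≤17, i=2, swap(2,3) ⇒ [8,12,5,18,9,23,4,10,20,15,14,17]
j=4: 9≤17, i=3, swap(3,4) ⇒ [8,12,5,9,18,23,4,10,20,15,14,17]
(after j=4) a = [8,12,5,9,18,23,4,10,20,15,14,17]

[8,12,5,9,18,23,4,10,20,15,14,17]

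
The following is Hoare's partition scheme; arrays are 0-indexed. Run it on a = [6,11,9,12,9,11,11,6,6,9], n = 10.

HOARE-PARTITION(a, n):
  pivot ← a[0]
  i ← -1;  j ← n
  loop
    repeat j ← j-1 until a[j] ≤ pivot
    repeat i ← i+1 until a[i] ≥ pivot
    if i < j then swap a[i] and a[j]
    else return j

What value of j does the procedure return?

pivot = a[0] = 6; i = -1, j = 10
j→8 (a[8]=6≤6), i→0 (a[0]=6≥6); i<j, swap → [6,11,9,12,9,11,11,6,6,9]
j→7 (a[7]=6≤6), i→1 (a[1]=11≥6); i<j, swap → [6,6,9,12,9,11,11,11,6,9]
j→1, i→2; i≥j, return j=1. a = [6,6,9,12,9,11,11,11,6,9]

1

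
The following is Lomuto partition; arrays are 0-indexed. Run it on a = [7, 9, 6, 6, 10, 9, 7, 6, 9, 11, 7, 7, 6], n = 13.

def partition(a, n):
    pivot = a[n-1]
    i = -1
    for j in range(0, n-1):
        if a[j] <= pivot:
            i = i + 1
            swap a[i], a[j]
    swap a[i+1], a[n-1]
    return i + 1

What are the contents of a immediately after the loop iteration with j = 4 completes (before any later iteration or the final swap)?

[6, 6, 7, 9, 10, 9, 7, 6, 9, 11, 7, 7, 6]

pivot=6, i=-1
j=0: 7>6, skip
j=1: 9>6, skip
j=2: 6≤6, i=0, swap(0,2) ⇒ [6, 9, 7, 6, 10, 9, 7, 6, 9, 11, 7, 7, 6]
j=3: 6≤6, i=1, swap(1,3) ⇒ [6, 6, 7, 9, 10, 9, 7, 6, 9, 11, 7, 7, 6]
j=4: 10>6, skip
(after j=4) a = [6, 6, 7, 9, 10, 9, 7, 6, 9, 11, 7, 7, 6]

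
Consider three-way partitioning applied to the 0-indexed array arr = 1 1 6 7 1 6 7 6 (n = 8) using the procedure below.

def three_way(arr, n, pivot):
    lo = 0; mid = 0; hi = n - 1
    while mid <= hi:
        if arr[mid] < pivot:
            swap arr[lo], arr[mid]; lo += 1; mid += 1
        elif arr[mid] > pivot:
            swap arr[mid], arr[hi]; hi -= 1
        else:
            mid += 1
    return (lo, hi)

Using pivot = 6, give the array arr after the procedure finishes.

1 1 1 6 6 6 7 7

pivot = 6; lo=0, mid=0, hi=7
arr[mid]=1<6: swap arr[0],arr[0]; lo=1,mid=1 → 1 1 6 7 1 6 7 6
arr[mid]=1<6: swap arr[1],arr[1]; lo=2,mid=2 → 1 1 6 7 1 6 7 6
arr[mid]=6=6: mid=3
arr[mid]=7>6: swap arr[3],arr[7]; hi=6 → 1 1 6 6 1 6 7 7
arr[mid]=6=6: mid=4
arr[mid]=1<6: swap arr[2],arr[4]; lo=3,mid=5 → 1 1 1 6 6 6 7 7
arr[mid]=6=6: mid=6
arr[mid]=7>6: swap arr[6],arr[6]; hi=5 → 1 1 1 6 6 6 7 7
end: lo=3, hi=5; arr = 1 1 1 6 6 6 7 7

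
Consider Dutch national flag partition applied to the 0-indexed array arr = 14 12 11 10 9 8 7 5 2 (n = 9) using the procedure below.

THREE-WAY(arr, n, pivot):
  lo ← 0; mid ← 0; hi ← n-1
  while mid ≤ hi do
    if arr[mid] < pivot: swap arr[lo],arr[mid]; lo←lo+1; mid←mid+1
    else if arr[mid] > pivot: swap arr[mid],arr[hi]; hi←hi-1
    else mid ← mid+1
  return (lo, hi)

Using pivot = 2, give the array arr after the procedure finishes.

lo=0 mid=0 hi=8
14>2: swap(0,8), hi=7 ⇒ 2 12 11 10 9 8 7 5 14
2=2: mid=1
12>2: swap(1,7), hi=6 ⇒ 2 5 11 10 9 8 7 12 14
5>2: swap(1,6), hi=5 ⇒ 2 7 11 10 9 8 5 12 14
7>2: swap(1,5), hi=4 ⇒ 2 8 11 10 9 7 5 12 14
8>2: swap(1,4), hi=3 ⇒ 2 9 11 10 8 7 5 12 14
9>2: swap(1,3), hi=2 ⇒ 2 10 11 9 8 7 5 12 14
10>2: swap(1,2), hi=1 ⇒ 2 11 10 9 8 7 5 12 14
11>2: swap(1,1), hi=0 ⇒ 2 11 10 9 8 7 5 12 14
done. lo=0 hi=0; arr=2 11 10 9 8 7 5 12 14

2 11 10 9 8 7 5 12 14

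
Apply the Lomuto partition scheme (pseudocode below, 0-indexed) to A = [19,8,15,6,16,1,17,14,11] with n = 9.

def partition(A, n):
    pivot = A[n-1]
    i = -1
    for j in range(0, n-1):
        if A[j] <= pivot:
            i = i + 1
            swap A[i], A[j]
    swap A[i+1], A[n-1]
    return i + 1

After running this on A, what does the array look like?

[8,6,1,11,16,15,17,14,19]

pivot=11, i=-1
j=0: 19>11, skip
j=1: 8≤11, i=0, swap(0,1) ⇒ [8,19,15,6,16,1,17,14,11]
j=2: 15>11, skip
j=3: 6≤11, i=1, swap(1,3) ⇒ [8,6,15,19,16,1,17,14,11]
j=4: 16>11, skip
j=5: 1≤11, i=2, swap(2,5) ⇒ [8,6,1,19,16,15,17,14,11]
j=6: 17>11, skip
j=7: 14>11, skip
swap(3,8) ⇒ [8,6,1,11,16,15,17,14,19]; return 3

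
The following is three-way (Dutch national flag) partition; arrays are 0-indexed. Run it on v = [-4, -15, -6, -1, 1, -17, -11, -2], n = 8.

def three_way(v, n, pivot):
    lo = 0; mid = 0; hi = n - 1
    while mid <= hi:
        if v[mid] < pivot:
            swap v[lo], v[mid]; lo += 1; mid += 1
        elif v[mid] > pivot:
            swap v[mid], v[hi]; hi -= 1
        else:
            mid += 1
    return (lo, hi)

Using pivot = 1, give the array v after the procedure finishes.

lo=0 mid=0 hi=7
-4<1: swap(0,0), lo=1 mid=1 ⇒ [-4, -15, -6, -1, 1, -17, -11, -2]
-15<1: swap(1,1), lo=2 mid=2 ⇒ [-4, -15, -6, -1, 1, -17, -11, -2]
-6<1: swap(2,2), lo=3 mid=3 ⇒ [-4, -15, -6, -1, 1, -17, -11, -2]
-1<1: swap(3,3), lo=4 mid=4 ⇒ [-4, -15, -6, -1, 1, -17, -11, -2]
1=1: mid=5
-17<1: swap(4,5), lo=5 mid=6 ⇒ [-4, -15, -6, -1, -17, 1, -11, -2]
-11<1: swap(5,6), lo=6 mid=7 ⇒ [-4, -15, -6, -1, -17, -11, 1, -2]
-2<1: swap(6,7), lo=7 mid=8 ⇒ [-4, -15, -6, -1, -17, -11, -2, 1]
done. lo=7 hi=7; v=[-4, -15, -6, -1, -17, -11, -2, 1]

[-4, -15, -6, -1, -17, -11, -2, 1]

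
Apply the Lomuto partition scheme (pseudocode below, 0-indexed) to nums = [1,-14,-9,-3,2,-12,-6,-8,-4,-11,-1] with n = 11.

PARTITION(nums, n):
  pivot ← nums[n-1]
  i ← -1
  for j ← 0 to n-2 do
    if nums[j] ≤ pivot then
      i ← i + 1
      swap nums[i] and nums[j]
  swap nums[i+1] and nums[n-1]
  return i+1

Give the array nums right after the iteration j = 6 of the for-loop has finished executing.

[-14,-9,-3,-12,-6,1,2,-8,-4,-11,-1]

pivot = nums[10] = -1; i = -1
j=0: nums[0]=1 > -1 → no swap
j=1: nums[1]=-14 ≤ -1 → i=0, swap nums[0],nums[1] → [-14,1,-9,-3,2,-12,-6,-8,-4,-11,-1]
j=2: nums[2]=-9 ≤ -1 → i=1, swap nums[1],nums[2] → [-14,-9,1,-3,2,-12,-6,-8,-4,-11,-1]
j=3: nums[3]=-3 ≤ -1 → i=2, swap nums[2],nums[3] → [-14,-9,-3,1,2,-12,-6,-8,-4,-11,-1]
j=4: nums[4]=2 > -1 → no swap
j=5: nums[5]=-12 ≤ -1 → i=3, swap nums[3],nums[5] → [-14,-9,-3,-12,2,1,-6,-8,-4,-11,-1]
j=6: nums[6]=-6 ≤ -1 → i=4, swap nums[4],nums[6] → [-14,-9,-3,-12,-6,1,2,-8,-4,-11,-1]
(after j=6) nums = [-14,-9,-3,-12,-6,1,2,-8,-4,-11,-1]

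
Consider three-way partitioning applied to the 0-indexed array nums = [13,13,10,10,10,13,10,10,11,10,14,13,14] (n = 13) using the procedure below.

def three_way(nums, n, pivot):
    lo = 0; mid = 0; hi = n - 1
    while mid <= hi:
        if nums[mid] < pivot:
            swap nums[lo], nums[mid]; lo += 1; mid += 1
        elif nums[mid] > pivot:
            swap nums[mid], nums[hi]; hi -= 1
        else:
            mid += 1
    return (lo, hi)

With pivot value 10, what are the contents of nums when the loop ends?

lo=0 mid=0 hi=12
13>10: swap(0,12), hi=11 ⇒ [14,13,10,10,10,13,10,10,11,10,14,13,13]
14>10: swap(0,11), hi=10 ⇒ [13,13,10,10,10,13,10,10,11,10,14,14,13]
13>10: swap(0,10), hi=9 ⇒ [14,13,10,10,10,13,10,10,11,10,13,14,13]
14>10: swap(0,9), hi=8 ⇒ [10,13,10,10,10,13,10,10,11,14,13,14,13]
10=10: mid=1
13>10: swap(1,8), hi=7 ⇒ [10,11,10,10,10,13,10,10,13,14,13,14,13]
11>10: swap(1,7), hi=6 ⇒ [10,10,10,10,10,13,10,11,13,14,13,14,13]
10=10: mid=2
10=10: mid=3
10=10: mid=4
10=10: mid=5
13>10: swap(5,6), hi=5 ⇒ [10,10,10,10,10,10,13,11,13,14,13,14,13]
10=10: mid=6
done. lo=0 hi=5; nums=[10,10,10,10,10,10,13,11,13,14,13,14,13]

[10,10,10,10,10,10,13,11,13,14,13,14,13]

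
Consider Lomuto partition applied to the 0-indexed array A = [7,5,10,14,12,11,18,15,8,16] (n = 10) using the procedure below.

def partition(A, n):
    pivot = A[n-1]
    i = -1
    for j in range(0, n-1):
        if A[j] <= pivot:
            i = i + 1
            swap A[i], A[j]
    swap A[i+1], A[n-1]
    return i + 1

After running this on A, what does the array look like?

[7,5,10,14,12,11,15,8,16,18]

pivot = A[9] = 16; i = -1
j=0: A[0]=7 ≤ 16 → i=0, swap A[0],A[0] (no change) → [7,5,10,14,12,11,18,15,8,16]
j=1: A[1]=5 ≤ 16 → i=1, swap A[1],A[1] (no change) → [7,5,10,14,12,11,18,15,8,16]
j=2: A[2]=10 ≤ 16 → i=2, swap A[2],A[2] (no change) → [7,5,10,14,12,11,18,15,8,16]
j=3: A[3]=14 ≤ 16 → i=3, swap A[3],A[3] (no change) → [7,5,10,14,12,11,18,15,8,16]
j=4: A[4]=12 ≤ 16 → i=4, swap A[4],A[4] (no change) → [7,5,10,14,12,11,18,15,8,16]
j=5: A[5]=11 ≤ 16 → i=5, swap A[5],A[5] (no change) → [7,5,10,14,12,11,18,15,8,16]
j=6: A[6]=18 > 16 → no swap
j=7: A[7]=15 ≤ 16 → i=6, swap A[6],A[7] → [7,5,10,14,12,11,15,18,8,16]
j=8: A[8]=8 ≤ 16 → i=7, swap A[7],A[8] → [7,5,10,14,12,11,15,8,18,16]
final swap A[8],A[9] → [7,5,10,14,12,11,15,8,16,18]; return 8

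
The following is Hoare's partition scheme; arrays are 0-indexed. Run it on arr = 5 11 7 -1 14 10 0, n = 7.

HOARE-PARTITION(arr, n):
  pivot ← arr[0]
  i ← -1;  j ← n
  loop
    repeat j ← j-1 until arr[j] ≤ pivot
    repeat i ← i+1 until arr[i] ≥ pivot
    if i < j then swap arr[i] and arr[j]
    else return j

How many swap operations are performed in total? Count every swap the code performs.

2

pivot = arr[0] = 5; i = -1, j = 7
j→6 (arr[6]=0≤5), i→0 (arr[0]=5≥5); i<j, swap → 0 11 7 -1 14 10 5
j→3 (arr[3]=-1≤5), i→1 (arr[1]=11≥5); i<j, swap → 0 -1 7 11 14 10 5
j→1, i→2; i≥j, return j=1. arr = 0 -1 7 11 14 10 5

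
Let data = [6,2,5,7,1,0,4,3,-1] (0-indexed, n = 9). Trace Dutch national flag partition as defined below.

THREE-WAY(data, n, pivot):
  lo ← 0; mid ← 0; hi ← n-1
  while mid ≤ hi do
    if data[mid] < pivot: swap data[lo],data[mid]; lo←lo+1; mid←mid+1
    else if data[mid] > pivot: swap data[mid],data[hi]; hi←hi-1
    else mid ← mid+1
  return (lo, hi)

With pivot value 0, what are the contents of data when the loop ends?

[-1,0,7,1,5,4,3,2,6]

lo=0 mid=0 hi=8
6>0: swap(0,8), hi=7 ⇒ [-1,2,5,7,1,0,4,3,6]
-1<0: swap(0,0), lo=1 mid=1 ⇒ [-1,2,5,7,1,0,4,3,6]
2>0: swap(1,7), hi=6 ⇒ [-1,3,5,7,1,0,4,2,6]
3>0: swap(1,6), hi=5 ⇒ [-1,4,5,7,1,0,3,2,6]
4>0: swap(1,5), hi=4 ⇒ [-1,0,5,7,1,4,3,2,6]
0=0: mid=2
5>0: swap(2,4), hi=3 ⇒ [-1,0,1,7,5,4,3,2,6]
1>0: swap(2,3), hi=2 ⇒ [-1,0,7,1,5,4,3,2,6]
7>0: swap(2,2), hi=1 ⇒ [-1,0,7,1,5,4,3,2,6]
done. lo=1 hi=1; data=[-1,0,7,1,5,4,3,2,6]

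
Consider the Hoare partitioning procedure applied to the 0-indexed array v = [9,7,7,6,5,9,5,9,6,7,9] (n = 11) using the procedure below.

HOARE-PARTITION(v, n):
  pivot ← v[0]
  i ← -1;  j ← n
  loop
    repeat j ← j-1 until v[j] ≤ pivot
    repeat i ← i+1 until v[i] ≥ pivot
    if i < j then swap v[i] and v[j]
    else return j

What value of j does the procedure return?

pivot = v[0] = 9; i = -1, j = 11
j→10 (v[10]=9≤9), i→0 (v[0]=9≥9); i<j, swap → [9,7,7,6,5,9,5,9,6,7,9]
j→9 (v[9]=7≤9), i→5 (v[5]=9≥9); i<j, swap → [9,7,7,6,5,7,5,9,6,9,9]
j→8 (v[8]=6≤9), i→7 (v[7]=9≥9); i<j, swap → [9,7,7,6,5,7,5,6,9,9,9]
j→7, i→8; i≥j, return j=7. v = [9,7,7,6,5,7,5,6,9,9,9]

7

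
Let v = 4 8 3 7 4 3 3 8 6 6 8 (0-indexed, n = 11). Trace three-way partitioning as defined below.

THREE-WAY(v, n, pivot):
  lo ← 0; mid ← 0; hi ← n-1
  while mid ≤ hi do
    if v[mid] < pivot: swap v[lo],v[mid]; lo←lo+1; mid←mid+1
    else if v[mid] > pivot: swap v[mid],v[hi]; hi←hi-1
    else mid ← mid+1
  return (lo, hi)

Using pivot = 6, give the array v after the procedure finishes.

4 3 4 3 3 6 6 8 7 8 8

lo=0 mid=0 hi=10
4<6: swap(0,0), lo=1 mid=1 ⇒ 4 8 3 7 4 3 3 8 6 6 8
8>6: swap(1,10), hi=9 ⇒ 4 8 3 7 4 3 3 8 6 6 8
8>6: swap(1,9), hi=8 ⇒ 4 6 3 7 4 3 3 8 6 8 8
6=6: mid=2
3<6: swap(1,2), lo=2 mid=3 ⇒ 4 3 6 7 4 3 3 8 6 8 8
7>6: swap(3,8), hi=7 ⇒ 4 3 6 6 4 3 3 8 7 8 8
6=6: mid=4
4<6: swap(2,4), lo=3 mid=5 ⇒ 4 3 4 6 6 3 3 8 7 8 8
3<6: swap(3,5), lo=4 mid=6 ⇒ 4 3 4 3 6 6 3 8 7 8 8
3<6: swap(4,6), lo=5 mid=7 ⇒ 4 3 4 3 3 6 6 8 7 8 8
8>6: swap(7,7), hi=6 ⇒ 4 3 4 3 3 6 6 8 7 8 8
done. lo=5 hi=6; v=4 3 4 3 3 6 6 8 7 8 8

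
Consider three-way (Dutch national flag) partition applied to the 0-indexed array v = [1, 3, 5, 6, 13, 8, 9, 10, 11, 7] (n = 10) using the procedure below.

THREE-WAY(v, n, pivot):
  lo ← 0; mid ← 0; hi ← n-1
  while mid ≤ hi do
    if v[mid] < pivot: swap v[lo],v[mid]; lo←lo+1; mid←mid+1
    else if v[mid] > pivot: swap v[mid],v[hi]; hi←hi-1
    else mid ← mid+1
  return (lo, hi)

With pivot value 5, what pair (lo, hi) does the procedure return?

(2, 2)

pivot = 5; lo=0, mid=0, hi=9
v[mid]=1<5: swap v[0],v[0]; lo=1,mid=1 → [1, 3, 5, 6, 13, 8, 9, 10, 11, 7]
v[mid]=3<5: swap v[1],v[1]; lo=2,mid=2 → [1, 3, 5, 6, 13, 8, 9, 10, 11, 7]
v[mid]=5=5: mid=3
v[mid]=6>5: swap v[3],v[9]; hi=8 → [1, 3, 5, 7, 13, 8, 9, 10, 11, 6]
v[mid]=7>5: swap v[3],v[8]; hi=7 → [1, 3, 5, 11, 13, 8, 9, 10, 7, 6]
v[mid]=11>5: swap v[3],v[7]; hi=6 → [1, 3, 5, 10, 13, 8, 9, 11, 7, 6]
v[mid]=10>5: swap v[3],v[6]; hi=5 → [1, 3, 5, 9, 13, 8, 10, 11, 7, 6]
v[mid]=9>5: swap v[3],v[5]; hi=4 → [1, 3, 5, 8, 13, 9, 10, 11, 7, 6]
v[mid]=8>5: swap v[3],v[4]; hi=3 → [1, 3, 5, 13, 8, 9, 10, 11, 7, 6]
v[mid]=13>5: swap v[3],v[3]; hi=2 → [1, 3, 5, 13, 8, 9, 10, 11, 7, 6]
end: lo=2, hi=2; v = [1, 3, 5, 13, 8, 9, 10, 11, 7, 6]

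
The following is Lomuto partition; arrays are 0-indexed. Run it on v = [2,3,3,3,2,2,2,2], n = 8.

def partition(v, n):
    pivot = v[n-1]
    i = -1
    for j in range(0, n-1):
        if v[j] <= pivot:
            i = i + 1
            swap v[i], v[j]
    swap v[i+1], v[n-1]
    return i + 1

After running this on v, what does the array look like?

[2,2,2,2,2,3,3,3]

pivot=2, i=-1
j=0: 2≤2, i=0, swap(0,0) ⇒ [2,3,3,3,2,2,2,2]
j=1: 3>2, skip
j=2: 3>2, skip
j=3: 3>2, skip
j=4: 2≤2, i=1, swap(1,4) ⇒ [2,2,3,3,3,2,2,2]
j=5: 2≤2, i=2, swap(2,5) ⇒ [2,2,2,3,3,3,2,2]
j=6: 2≤2, i=3, swap(3,6) ⇒ [2,2,2,2,3,3,3,2]
swap(4,7) ⇒ [2,2,2,2,2,3,3,3]; return 4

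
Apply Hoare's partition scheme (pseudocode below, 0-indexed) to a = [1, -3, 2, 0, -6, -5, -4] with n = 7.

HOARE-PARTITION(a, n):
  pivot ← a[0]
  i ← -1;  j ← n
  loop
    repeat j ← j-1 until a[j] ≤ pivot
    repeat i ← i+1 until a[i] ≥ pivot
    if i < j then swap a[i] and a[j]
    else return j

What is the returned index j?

pivot = a[0] = 1; i = -1, j = 7
j→6 (a[6]=-4≤1), i→0 (a[0]=1≥1); i<j, swap → [-4, -3, 2, 0, -6, -5, 1]
j→5 (a[5]=-5≤1), i→2 (a[2]=2≥1); i<j, swap → [-4, -3, -5, 0, -6, 2, 1]
j→4, i→5; i≥j, return j=4. a = [-4, -3, -5, 0, -6, 2, 1]

4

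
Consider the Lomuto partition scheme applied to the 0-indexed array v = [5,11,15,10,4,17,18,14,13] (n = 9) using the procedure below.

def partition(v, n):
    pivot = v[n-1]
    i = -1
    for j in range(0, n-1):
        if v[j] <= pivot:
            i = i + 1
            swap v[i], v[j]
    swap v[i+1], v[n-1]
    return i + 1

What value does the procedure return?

pivot=13, i=-1
j=0: 5≤13, i=0, swap(0,0) ⇒ [5,11,15,10,4,17,18,14,13]
j=1: 11≤13, i=1, swap(1,1) ⇒ [5,11,15,10,4,17,18,14,13]
j=2: 15>13, skip
j=3: 10≤13, i=2, swap(2,3) ⇒ [5,11,10,15,4,17,18,14,13]
j=4: 4≤13, i=3, swap(3,4) ⇒ [5,11,10,4,15,17,18,14,13]
j=5: 17>13, skip
j=6: 18>13, skip
j=7: 14>13, skip
swap(4,8) ⇒ [5,11,10,4,13,17,18,14,15]; return 4

4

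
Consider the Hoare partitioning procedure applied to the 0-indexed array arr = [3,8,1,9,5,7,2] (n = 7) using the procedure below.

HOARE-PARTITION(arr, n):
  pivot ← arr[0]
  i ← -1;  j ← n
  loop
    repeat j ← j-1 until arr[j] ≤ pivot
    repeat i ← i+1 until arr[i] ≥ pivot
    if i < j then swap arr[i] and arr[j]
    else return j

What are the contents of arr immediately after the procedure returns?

[2,1,8,9,5,7,3]

pivot = arr[0] = 3; i = -1, j = 7
j→6 (arr[6]=2≤3), i→0 (arr[0]=3≥3); i<j, swap → [2,8,1,9,5,7,3]
j→2 (arr[2]=1≤3), i→1 (arr[1]=8≥3); i<j, swap → [2,1,8,9,5,7,3]
j→1, i→2; i≥j, return j=1. arr = [2,1,8,9,5,7,3]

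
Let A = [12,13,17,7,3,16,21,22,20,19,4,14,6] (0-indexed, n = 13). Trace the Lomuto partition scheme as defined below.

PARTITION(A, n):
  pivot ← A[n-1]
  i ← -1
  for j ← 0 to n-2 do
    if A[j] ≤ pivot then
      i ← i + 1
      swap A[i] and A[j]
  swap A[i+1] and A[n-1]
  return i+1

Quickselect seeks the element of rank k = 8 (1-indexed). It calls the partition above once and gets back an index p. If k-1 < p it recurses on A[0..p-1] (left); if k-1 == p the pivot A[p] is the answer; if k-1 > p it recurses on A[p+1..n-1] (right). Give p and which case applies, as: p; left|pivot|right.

pivot = A[12] = 6; i = -1
j=0: A[0]=12 > 6 → no swap
j=1: A[1]=13 > 6 → no swap
j=2: A[2]=17 > 6 → no swap
j=3: A[3]=7 > 6 → no swap
j=4: A[4]=3 ≤ 6 → i=0, swap A[0],A[4] → [3,13,17,7,12,16,21,22,20,19,4,14,6]
j=5: A[5]=16 > 6 → no swap
j=6: A[6]=21 > 6 → no swap
j=7: A[7]=22 > 6 → no swap
j=8: A[8]=20 > 6 → no swap
j=9: A[9]=19 > 6 → no swap
j=10: A[10]=4 ≤ 6 → i=1, swap A[1],A[10] → [3,4,17,7,12,16,21,22,20,19,13,14,6]
j=11: A[11]=14 > 6 → no swap
final swap A[2],A[12] → [3,4,6,7,12,16,21,22,20,19,13,14,17]; return 2
p = 2; k-1 = 7 > 2 ⇒ right

2; right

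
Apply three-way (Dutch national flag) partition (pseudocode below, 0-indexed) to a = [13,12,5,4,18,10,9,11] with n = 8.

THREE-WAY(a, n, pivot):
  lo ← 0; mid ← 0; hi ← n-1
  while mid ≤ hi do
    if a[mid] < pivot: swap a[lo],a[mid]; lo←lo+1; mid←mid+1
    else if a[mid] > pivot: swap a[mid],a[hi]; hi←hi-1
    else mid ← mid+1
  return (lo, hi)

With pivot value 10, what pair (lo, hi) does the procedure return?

(3, 3)

pivot = 10; lo=0, mid=0, hi=7
a[mid]=13>10: swap a[0],a[7]; hi=6 → [11,12,5,4,18,10,9,13]
a[mid]=11>10: swap a[0],a[6]; hi=5 → [9,12,5,4,18,10,11,13]
a[mid]=9<10: swap a[0],a[0]; lo=1,mid=1 → [9,12,5,4,18,10,11,13]
a[mid]=12>10: swap a[1],a[5]; hi=4 → [9,10,5,4,18,12,11,13]
a[mid]=10=10: mid=2
a[mid]=5<10: swap a[1],a[2]; lo=2,mid=3 → [9,5,10,4,18,12,11,13]
a[mid]=4<10: swap a[2],a[3]; lo=3,mid=4 → [9,5,4,10,18,12,11,13]
a[mid]=18>10: swap a[4],a[4]; hi=3 → [9,5,4,10,18,12,11,13]
end: lo=3, hi=3; a = [9,5,4,10,18,12,11,13]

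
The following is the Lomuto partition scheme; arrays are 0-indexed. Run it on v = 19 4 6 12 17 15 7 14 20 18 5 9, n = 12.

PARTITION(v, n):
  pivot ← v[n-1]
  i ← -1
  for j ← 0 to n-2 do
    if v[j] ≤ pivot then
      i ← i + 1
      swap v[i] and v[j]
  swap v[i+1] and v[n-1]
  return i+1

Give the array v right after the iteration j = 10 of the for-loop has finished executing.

4 6 7 5 17 15 19 14 20 18 12 9

pivot=9, i=-1
j=0: 19>9, skip
j=1: 4≤9, i=0, swap(0,1) ⇒ 4 19 6 12 17 15 7 14 20 18 5 9
j=2: 6≤9, i=1, swap(1,2) ⇒ 4 6 19 12 17 15 7 14 20 18 5 9
j=3: 12>9, skip
j=4: 17>9, skip
j=5: 15>9, skip
j=6: 7≤9, i=2, swap(2,6) ⇒ 4 6 7 12 17 15 19 14 20 18 5 9
j=7: 14>9, skip
j=8: 20>9, skip
j=9: 18>9, skip
j=10: 5≤9, i=3, swap(3,10) ⇒ 4 6 7 5 17 15 19 14 20 18 12 9
(after j=10) v = 4 6 7 5 17 15 19 14 20 18 12 9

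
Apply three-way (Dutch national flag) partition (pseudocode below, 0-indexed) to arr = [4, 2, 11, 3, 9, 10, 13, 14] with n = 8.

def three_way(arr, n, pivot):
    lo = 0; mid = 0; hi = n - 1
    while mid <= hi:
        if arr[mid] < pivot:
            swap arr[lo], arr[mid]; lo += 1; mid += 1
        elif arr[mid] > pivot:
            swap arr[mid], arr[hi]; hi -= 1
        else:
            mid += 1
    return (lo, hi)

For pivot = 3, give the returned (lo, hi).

(1, 1)

pivot = 3; lo=0, mid=0, hi=7
arr[mid]=4>3: swap arr[0],arr[7]; hi=6 → [14, 2, 11, 3, 9, 10, 13, 4]
arr[mid]=14>3: swap arr[0],arr[6]; hi=5 → [13, 2, 11, 3, 9, 10, 14, 4]
arr[mid]=13>3: swap arr[0],arr[5]; hi=4 → [10, 2, 11, 3, 9, 13, 14, 4]
arr[mid]=10>3: swap arr[0],arr[4]; hi=3 → [9, 2, 11, 3, 10, 13, 14, 4]
arr[mid]=9>3: swap arr[0],arr[3]; hi=2 → [3, 2, 11, 9, 10, 13, 14, 4]
arr[mid]=3=3: mid=1
arr[mid]=2<3: swap arr[0],arr[1]; lo=1,mid=2 → [2, 3, 11, 9, 10, 13, 14, 4]
arr[mid]=11>3: swap arr[2],arr[2]; hi=1 → [2, 3, 11, 9, 10, 13, 14, 4]
end: lo=1, hi=1; arr = [2, 3, 11, 9, 10, 13, 14, 4]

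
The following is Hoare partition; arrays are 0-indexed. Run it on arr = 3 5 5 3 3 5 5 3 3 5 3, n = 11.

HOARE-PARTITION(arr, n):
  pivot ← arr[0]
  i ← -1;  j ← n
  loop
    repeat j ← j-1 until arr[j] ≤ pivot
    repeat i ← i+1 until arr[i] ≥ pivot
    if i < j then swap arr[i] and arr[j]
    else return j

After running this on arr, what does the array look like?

3 3 3 3 3 5 5 5 5 5 3

pivot = arr[0] = 3; i = -1, j = 11
j→10 (arr[10]=3≤3), i→0 (arr[0]=3≥3); i<j, swap → 3 5 5 3 3 5 5 3 3 5 3
j→8 (arr[8]=3≤3), i→1 (arr[1]=5≥3); i<j, swap → 3 3 5 3 3 5 5 3 5 5 3
j→7 (arr[7]=3≤3), i→2 (arr[2]=5≥3); i<j, swap → 3 3 3 3 3 5 5 5 5 5 3
j→4 (arr[4]=3≤3), i→3 (arr[3]=3≥3); i<j, swap → 3 3 3 3 3 5 5 5 5 5 3
j→3, i→4; i≥j, return j=3. arr = 3 3 3 3 3 5 5 5 5 5 3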